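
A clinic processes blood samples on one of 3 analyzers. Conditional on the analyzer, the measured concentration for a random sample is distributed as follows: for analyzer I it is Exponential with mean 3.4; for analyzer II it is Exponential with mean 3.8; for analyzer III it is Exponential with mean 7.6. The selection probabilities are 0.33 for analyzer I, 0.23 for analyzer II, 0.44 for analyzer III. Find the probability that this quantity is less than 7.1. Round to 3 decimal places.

Conditional on each analyzer, P(X < 7.1): I: 0.876094; II: 0.845633; III: 0.607104.
By total probability, P(X < 7.1) = 0.33·0.876094 + 0.23·0.845633 + 0.44·0.607104 = 0.750732.

0.751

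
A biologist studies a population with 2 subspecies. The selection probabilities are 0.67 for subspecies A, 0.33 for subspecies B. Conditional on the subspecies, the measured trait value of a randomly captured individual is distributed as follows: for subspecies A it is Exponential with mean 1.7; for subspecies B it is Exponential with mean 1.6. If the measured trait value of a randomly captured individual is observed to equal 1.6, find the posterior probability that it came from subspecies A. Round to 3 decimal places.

Likelihoods f(1.6 | ·): A: 0.229511; B: 0.229925.
Posterior ∝ prior × likelihood. Numerator for A: 0.67·0.229511 = 0.153772.
Normalizing constant: 0.67·0.229511 + 0.33·0.229925 = 0.229647.
P(A | observation) = 0.153772 / 0.229647 = 0.669602.

0.670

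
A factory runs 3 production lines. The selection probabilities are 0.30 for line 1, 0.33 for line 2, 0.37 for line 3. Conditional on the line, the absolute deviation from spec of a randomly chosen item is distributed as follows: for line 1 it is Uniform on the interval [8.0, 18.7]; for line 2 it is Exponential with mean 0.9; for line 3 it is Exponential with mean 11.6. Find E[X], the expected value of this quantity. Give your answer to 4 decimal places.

8.5940

Component means — 1: 13.35; 2: 0.9; 3: 11.6.
E[X] = 0.3·13.35 + 0.33·0.9 + 0.37·11.6 = 8.594.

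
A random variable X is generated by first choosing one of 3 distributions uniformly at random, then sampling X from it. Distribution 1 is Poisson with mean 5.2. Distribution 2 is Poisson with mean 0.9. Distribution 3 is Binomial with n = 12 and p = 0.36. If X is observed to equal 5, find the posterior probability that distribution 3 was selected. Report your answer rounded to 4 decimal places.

0.5437

Likelihoods P(X=5 | ·): 1: 0.174785; 2: 0.00200063; 3: 0.210619.
Posterior ∝ prior × likelihood. Numerator for 3: 0.333333·0.210619 = 0.0702063.
Normalizing constant: 0.333333·0.174785 + 0.333333·0.00200063 + 0.333333·0.210619 = 0.129135.
P(3 | observation) = 0.0702063 / 0.129135 = 0.543667.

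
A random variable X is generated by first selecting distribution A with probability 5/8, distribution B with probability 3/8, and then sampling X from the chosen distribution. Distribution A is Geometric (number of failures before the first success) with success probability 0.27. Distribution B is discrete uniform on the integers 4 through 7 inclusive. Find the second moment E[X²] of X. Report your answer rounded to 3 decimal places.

22.640

For each component E[X²] = Var + (mean)², giving A: 17.3237; B: 31.5.
Overall E[X²] = 0.625·17.3237 + 0.375·31.5 = 22.6398.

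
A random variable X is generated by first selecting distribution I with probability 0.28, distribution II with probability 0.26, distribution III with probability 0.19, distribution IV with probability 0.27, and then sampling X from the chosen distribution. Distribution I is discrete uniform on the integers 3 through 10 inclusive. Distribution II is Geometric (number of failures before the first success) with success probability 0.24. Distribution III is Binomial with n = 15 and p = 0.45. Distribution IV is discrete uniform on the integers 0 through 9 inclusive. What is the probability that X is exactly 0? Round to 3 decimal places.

Conditional on each component, P(X = 0): I: 0; II: 0.24; III: 0.000127479; IV: 0.1.
By total probability, P(X = 0) = 0.28·0 + 0.26·0.24 + 0.19·0.000127479 + 0.27·0.1 = 0.0894242.

0.089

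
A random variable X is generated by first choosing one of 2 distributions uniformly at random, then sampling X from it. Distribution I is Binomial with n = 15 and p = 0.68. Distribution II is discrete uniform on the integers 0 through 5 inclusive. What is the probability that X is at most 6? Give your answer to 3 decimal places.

0.512

Conditional on each component, P(X ≤ 6): I: 0.0235618; II: 1.
By total probability, P(X ≤ 6) = 0.5·0.0235618 + 0.5·1 = 0.511781.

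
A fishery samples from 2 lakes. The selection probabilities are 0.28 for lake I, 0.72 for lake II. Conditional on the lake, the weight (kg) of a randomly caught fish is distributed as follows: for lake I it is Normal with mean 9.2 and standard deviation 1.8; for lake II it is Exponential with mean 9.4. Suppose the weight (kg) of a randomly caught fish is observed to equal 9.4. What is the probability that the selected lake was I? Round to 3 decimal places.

0.686

Likelihoods f(9.4 | ·): I: 0.220271; II: 0.0391361.
Posterior ∝ prior × likelihood. Numerator for I: 0.28·0.220271 = 0.0616758.
Normalizing constant: 0.28·0.220271 + 0.72·0.0391361 = 0.0898538.
P(I | observation) = 0.0616758 / 0.0898538 = 0.686402.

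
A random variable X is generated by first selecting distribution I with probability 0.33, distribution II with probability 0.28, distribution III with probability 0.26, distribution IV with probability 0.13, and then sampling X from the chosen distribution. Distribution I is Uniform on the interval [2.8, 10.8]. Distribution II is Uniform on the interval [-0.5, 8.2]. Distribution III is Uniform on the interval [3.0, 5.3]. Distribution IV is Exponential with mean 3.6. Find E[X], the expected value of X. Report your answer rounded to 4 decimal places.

Component means — I: 6.8; II: 3.85; III: 4.15; IV: 3.6.
E[X] = 0.33·6.8 + 0.28·3.85 + 0.26·4.15 + 0.13·3.6 = 4.869.

4.8690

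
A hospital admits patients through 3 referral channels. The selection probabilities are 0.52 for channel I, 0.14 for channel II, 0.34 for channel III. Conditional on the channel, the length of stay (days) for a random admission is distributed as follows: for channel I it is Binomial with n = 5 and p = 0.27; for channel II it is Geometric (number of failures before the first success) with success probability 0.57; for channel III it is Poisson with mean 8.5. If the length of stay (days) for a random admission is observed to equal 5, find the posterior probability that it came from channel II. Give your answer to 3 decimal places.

0.043

Likelihoods P(X=5 | ·): I: 0.00143489; II: 0.00837948; III: 0.0752333.
Posterior ∝ prior × likelihood. Numerator for II: 0.14·0.00837948 = 0.00117313.
Normalizing constant: 0.52·0.00143489 + 0.14·0.00837948 + 0.34·0.0752333 = 0.0274986.
P(II | observation) = 0.00117313 / 0.0274986 = 0.0426613.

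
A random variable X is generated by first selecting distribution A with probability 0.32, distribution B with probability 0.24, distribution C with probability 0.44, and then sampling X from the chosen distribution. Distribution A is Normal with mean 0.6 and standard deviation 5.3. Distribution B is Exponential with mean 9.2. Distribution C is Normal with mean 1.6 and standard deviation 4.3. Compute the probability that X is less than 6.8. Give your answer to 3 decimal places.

Conditional on each component, P(X < 6.8): A: 0.878962; B: 0.522471; C: 0.886727.
By total probability, P(X < 6.8) = 0.32·0.878962 + 0.24·0.522471 + 0.44·0.886727 = 0.79682.

0.797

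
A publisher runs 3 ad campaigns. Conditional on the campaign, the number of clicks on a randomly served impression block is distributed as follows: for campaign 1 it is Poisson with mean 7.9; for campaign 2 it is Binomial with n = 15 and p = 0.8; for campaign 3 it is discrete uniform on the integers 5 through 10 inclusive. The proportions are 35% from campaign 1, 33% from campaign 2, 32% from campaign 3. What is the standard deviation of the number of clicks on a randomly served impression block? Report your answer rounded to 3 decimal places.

Per component, 1: μ=7.9, E[X²]=70.31; 2: μ=12, E[X²]=146.4; 3: μ=7.5, E[X²]=59.1667.
E[X] = 0.35·7.9 + 0.33·12 + 0.32·7.5 = 9.125.
E[X²] = 0.35·70.31 + 0.33·146.4 + 0.32·59.1667 = 91.8538.
Var(X) = E[X²] − (E[X])² = 91.8538 − 83.2656 = 8.58821.
SD(X) = √8.58821 = 2.93056.

2.931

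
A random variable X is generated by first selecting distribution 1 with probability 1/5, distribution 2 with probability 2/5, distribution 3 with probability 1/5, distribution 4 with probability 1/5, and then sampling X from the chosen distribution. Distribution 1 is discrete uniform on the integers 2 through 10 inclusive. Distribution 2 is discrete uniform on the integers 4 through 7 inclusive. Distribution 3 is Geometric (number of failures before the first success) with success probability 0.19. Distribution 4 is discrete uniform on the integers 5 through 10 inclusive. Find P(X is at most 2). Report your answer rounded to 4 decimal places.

0.1159

Conditional on each component, P(X ≤ 2): 1: 0.111111; 2: 0; 3: 0.468559; 4: 0.
By total probability, P(X ≤ 2) = 0.2·0.111111 + 0.4·0 + 0.2·0.468559 + 0.2·0 = 0.115934.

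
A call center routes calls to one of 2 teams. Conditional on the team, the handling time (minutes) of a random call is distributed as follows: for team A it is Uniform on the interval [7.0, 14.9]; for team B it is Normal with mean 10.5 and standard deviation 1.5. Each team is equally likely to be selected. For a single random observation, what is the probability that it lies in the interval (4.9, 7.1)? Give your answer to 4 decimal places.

Conditional on each team, P(4.9 < X < 7.1): A: 0.0126582; B: 0.0116108.
By total probability, P(4.9 < X < 7.1) = 0.5·0.0126582 + 0.5·0.0116108 = 0.0121345.

0.0121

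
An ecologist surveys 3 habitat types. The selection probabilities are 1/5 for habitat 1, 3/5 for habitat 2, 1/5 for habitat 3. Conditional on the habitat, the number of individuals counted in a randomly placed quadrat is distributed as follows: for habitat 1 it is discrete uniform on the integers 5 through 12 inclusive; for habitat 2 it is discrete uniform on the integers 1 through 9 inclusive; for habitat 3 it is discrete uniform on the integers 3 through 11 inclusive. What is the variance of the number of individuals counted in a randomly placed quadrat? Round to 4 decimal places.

8.4233

Per component, 1: μ=8.5, E[X²]=77.5; 2: μ=5, E[X²]=31.6667; 3: μ=7, E[X²]=55.6667.
E[X] = 0.2·8.5 + 0.6·5 + 0.2·7 = 6.1.
E[X²] = 0.2·77.5 + 0.6·31.6667 + 0.2·55.6667 = 45.6333.
Var(X) = E[X²] − (E[X])² = 45.6333 − 37.21 = 8.42333.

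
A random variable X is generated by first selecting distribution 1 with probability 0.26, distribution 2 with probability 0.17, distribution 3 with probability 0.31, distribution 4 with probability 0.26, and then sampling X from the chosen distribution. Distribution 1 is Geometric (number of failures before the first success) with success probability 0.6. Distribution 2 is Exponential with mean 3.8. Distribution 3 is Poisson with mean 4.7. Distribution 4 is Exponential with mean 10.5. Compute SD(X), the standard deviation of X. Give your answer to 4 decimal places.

6.7739

Per component, 1: μ=0.666667, E[X²]=1.55556; 2: μ=3.8, E[X²]=28.88; 3: μ=4.7, E[X²]=26.79; 4: μ=10.5, E[X²]=220.5.
E[X] = 0.26·0.666667 + 0.17·3.8 + 0.31·4.7 + 0.26·10.5 = 5.00633.
E[X²] = 0.26·1.55556 + 0.17·28.88 + 0.31·26.79 + 0.26·220.5 = 70.9489.
Var(X) = E[X²] − (E[X])² = 70.9489 − 25.0634 = 45.8856.
SD(X) = √45.8856 = 6.77389.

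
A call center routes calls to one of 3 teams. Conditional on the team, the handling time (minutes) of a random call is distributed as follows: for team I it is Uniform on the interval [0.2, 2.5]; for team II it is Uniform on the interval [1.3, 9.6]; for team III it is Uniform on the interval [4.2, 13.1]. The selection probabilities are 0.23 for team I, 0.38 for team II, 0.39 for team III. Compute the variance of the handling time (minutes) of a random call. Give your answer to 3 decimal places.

12.624

Per component, I: μ=1.35, E[X²]=2.26333; II: μ=5.45, E[X²]=35.4433; III: μ=8.65, E[X²]=81.4233.
E[X] = 0.23·1.35 + 0.38·5.45 + 0.39·8.65 = 5.755.
E[X²] = 0.23·2.26333 + 0.38·35.4433 + 0.39·81.4233 = 45.7441.
Var(X) = E[X²] − (E[X])² = 45.7441 − 33.12 = 12.6241.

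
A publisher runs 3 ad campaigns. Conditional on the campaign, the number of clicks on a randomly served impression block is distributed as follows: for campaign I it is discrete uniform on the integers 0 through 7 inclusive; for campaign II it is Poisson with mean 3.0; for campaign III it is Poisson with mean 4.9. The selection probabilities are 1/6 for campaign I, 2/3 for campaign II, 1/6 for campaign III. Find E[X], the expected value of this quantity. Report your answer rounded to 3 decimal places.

Component means — I: 3.5; II: 3; III: 4.9.
E[X] = 0.166667·3.5 + 0.666667·3 + 0.166667·4.9 = 3.4.

3.400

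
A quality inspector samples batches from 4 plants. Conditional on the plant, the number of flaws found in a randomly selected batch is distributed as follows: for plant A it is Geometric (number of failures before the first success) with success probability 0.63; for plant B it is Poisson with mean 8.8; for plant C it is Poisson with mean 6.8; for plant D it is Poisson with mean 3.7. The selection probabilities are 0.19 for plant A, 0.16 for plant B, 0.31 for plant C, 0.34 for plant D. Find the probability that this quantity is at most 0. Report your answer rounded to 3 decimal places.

Conditional on each plant, P(X ≤ 0): A: 0.63; B: 0.000150733; C: 0.00111378; D: 0.0247235.
By total probability, P(X ≤ 0) = 0.19·0.63 + 0.16·0.000150733 + 0.31·0.00111378 + 0.34·0.0247235 = 0.128475.

0.128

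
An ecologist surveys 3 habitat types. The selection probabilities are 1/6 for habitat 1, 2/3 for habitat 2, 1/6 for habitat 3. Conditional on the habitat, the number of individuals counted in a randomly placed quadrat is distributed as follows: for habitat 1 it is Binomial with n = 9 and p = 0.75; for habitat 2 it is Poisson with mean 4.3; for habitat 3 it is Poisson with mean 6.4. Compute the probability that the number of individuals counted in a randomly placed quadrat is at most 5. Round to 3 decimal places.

0.583

Conditional on each habitat, P(X ≤ 5): 1: 0.165726; 2: 0.736663; 3: 0.383744.
By total probability, P(X ≤ 5) = 0.166667·0.165726 + 0.666667·0.736663 + 0.166667·0.383744 = 0.582687.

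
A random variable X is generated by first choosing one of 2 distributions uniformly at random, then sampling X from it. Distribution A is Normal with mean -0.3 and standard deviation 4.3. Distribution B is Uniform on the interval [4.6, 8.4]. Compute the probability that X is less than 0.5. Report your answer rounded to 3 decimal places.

Conditional on each component, P(X < 0.5): A: 0.573796; B: 0.
By total probability, P(X < 0.5) = 0.5·0.573796 + 0.5·0 = 0.286898.

0.287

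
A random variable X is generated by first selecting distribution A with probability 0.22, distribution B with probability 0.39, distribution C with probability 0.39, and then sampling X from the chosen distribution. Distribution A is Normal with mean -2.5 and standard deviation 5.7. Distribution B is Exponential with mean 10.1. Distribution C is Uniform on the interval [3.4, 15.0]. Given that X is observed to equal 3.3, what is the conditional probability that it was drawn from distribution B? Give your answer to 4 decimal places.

0.7522

Likelihoods f(3.3 | ·): A: 0.0417063; B: 0.0714135; C: 0.
Posterior ∝ prior × likelihood. Numerator for B: 0.39·0.0714135 = 0.0278513.
Normalizing constant: 0.22·0.0417063 + 0.39·0.0714135 + 0.39·0 = 0.0370267.
P(B | observation) = 0.0278513 / 0.0370267 = 0.752195.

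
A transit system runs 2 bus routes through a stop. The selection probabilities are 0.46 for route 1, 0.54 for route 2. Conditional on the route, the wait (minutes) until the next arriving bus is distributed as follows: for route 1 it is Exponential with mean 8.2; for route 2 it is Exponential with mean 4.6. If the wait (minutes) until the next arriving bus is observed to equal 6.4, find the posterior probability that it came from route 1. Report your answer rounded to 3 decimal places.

Likelihoods f(6.4 | ·): 1: 0.0558759; 2: 0.0540762.
Posterior ∝ prior × likelihood. Numerator for 1: 0.46·0.0558759 = 0.0257029.
Normalizing constant: 0.46·0.0558759 + 0.54·0.0540762 = 0.0549041.
P(1 | observation) = 0.0257029 / 0.0549041 = 0.468142.

0.468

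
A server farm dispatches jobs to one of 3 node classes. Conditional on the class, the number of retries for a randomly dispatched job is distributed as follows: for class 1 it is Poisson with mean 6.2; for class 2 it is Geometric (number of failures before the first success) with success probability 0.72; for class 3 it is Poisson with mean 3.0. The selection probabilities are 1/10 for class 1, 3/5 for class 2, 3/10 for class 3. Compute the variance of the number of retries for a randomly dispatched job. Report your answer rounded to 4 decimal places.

5.4046

Per component, 1: μ=6.2, E[X²]=44.64; 2: μ=0.388889, E[X²]=0.691358; 3: μ=3, E[X²]=12.
E[X] = 0.1·6.2 + 0.6·0.388889 + 0.3·3 = 1.75333.
E[X²] = 0.1·44.64 + 0.6·0.691358 + 0.3·12 = 8.47881.
Var(X) = E[X²] − (E[X])² = 8.47881 − 3.07418 = 5.40464.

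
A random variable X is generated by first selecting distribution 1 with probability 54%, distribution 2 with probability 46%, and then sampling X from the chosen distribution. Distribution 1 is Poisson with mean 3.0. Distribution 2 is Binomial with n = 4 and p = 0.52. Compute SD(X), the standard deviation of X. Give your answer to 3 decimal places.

1.513

Per component, 1: μ=3, E[X²]=12; 2: μ=2.08, E[X²]=5.3248.
E[X] = 0.54·3 + 0.46·2.08 = 2.5768.
E[X²] = 0.54·12 + 0.46·5.3248 = 8.92941.
Var(X) = E[X²] − (E[X])² = 8.92941 − 6.6399 = 2.28951.
SD(X) = √2.28951 = 1.51311.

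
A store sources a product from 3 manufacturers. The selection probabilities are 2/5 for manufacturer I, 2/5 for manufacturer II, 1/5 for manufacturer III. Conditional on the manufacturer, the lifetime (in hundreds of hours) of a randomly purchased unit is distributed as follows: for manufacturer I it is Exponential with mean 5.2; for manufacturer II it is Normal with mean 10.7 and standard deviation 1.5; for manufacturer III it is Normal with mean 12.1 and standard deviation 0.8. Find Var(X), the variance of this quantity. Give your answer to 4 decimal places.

Per component, I: μ=5.2, E[X²]=54.08; II: μ=10.7, E[X²]=116.74; III: μ=12.1, E[X²]=147.05.
E[X] = 0.4·5.2 + 0.4·10.7 + 0.2·12.1 = 8.78.
E[X²] = 0.4·54.08 + 0.4·116.74 + 0.2·147.05 = 97.738.
Var(X) = E[X²] − (E[X])² = 97.738 − 77.0884 = 20.6496.

20.6496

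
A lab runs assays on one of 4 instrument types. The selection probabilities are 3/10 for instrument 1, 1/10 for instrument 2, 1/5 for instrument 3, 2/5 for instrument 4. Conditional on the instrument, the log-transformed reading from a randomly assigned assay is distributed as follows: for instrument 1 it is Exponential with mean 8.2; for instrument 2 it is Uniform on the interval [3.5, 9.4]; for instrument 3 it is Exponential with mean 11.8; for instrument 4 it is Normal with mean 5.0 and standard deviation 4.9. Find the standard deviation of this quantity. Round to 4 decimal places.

8.0230

Per component, 1: μ=8.2, E[X²]=134.48; 2: μ=6.45, E[X²]=44.5033; 3: μ=11.8, E[X²]=278.48; 4: μ=5, E[X²]=49.01.
E[X] = 0.3·8.2 + 0.1·6.45 + 0.2·11.8 + 0.4·5 = 7.465.
E[X²] = 0.3·134.48 + 0.1·44.5033 + 0.2·278.48 + 0.4·49.01 = 120.094.
Var(X) = E[X²] − (E[X])² = 120.094 − 55.7262 = 64.3681.
SD(X) = √64.3681 = 8.02297.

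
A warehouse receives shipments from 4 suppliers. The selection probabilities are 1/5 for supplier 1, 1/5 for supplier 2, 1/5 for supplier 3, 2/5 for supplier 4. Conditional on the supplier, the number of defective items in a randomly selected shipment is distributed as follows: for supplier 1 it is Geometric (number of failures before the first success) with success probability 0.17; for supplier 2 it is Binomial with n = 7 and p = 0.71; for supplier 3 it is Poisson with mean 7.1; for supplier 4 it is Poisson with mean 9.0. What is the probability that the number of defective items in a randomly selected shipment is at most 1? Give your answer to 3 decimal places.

0.065

Conditional on each supplier, P(X ≤ 1): 1: 0.3111; 2: 0.00312877; 3: 0.00668335; 4: 0.0012341.
By total probability, P(X ≤ 1) = 0.2·0.3111 + 0.2·0.00312877 + 0.2·0.00668335 + 0.4·0.0012341 = 0.0646761.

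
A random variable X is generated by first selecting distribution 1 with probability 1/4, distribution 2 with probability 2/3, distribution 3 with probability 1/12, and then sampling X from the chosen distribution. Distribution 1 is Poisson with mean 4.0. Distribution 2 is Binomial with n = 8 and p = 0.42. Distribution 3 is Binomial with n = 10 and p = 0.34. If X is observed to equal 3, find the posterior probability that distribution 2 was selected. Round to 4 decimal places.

0.7209

Likelihoods P(X=3 | ·): 1: 0.195367; 2: 0.272318; 3: 0.257292.
Posterior ∝ prior × likelihood. Numerator for 2: 0.666667·0.272318 = 0.181545.
Normalizing constant: 0.25·0.195367 + 0.666667·0.272318 + 0.0833333·0.257292 = 0.251828.
P(2 | observation) = 0.181545 / 0.251828 = 0.72091.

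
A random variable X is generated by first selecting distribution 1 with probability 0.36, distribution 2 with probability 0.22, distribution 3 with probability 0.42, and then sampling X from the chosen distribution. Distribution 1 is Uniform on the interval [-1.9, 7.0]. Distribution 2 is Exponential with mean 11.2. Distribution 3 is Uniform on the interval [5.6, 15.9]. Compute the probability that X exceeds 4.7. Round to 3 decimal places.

Conditional on each component, P(X > 4.7): 1: 0.258427; 2: 0.657282; 3: 1.
By total probability, P(X > 4.7) = 0.36·0.258427 + 0.22·0.657282 + 0.42·1 = 0.657636.

0.658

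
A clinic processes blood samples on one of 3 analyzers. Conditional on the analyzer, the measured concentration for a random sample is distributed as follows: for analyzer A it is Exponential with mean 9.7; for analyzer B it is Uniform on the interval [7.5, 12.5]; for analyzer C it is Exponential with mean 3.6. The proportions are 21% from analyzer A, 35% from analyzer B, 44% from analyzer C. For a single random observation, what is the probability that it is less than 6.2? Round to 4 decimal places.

0.4606

Conditional on each analyzer, P(X < 6.2): A: 0.472273; B: 0; C: 0.821331.
By total probability, P(X < 6.2) = 0.21·0.472273 + 0.35·0 + 0.44·0.821331 = 0.460563.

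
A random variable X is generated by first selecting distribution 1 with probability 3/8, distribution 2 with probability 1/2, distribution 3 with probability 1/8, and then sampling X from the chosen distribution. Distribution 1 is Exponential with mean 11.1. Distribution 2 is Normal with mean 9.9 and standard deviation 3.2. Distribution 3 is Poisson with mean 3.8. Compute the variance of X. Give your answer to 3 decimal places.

Per component, 1: μ=11.1, E[X²]=246.42; 2: μ=9.9, E[X²]=108.25; 3: μ=3.8, E[X²]=18.24.
E[X] = 0.375·11.1 + 0.5·9.9 + 0.125·3.8 = 9.5875.
E[X²] = 0.375·246.42 + 0.5·108.25 + 0.125·18.24 = 148.812.
Var(X) = E[X²] − (E[X])² = 148.812 − 91.9202 = 56.8923.

56.892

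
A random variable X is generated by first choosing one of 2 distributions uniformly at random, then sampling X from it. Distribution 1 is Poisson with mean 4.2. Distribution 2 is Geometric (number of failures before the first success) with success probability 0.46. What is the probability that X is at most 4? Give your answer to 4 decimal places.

Conditional on each component, P(X ≤ 4): 1: 0.589827; 2: 0.954083.
By total probability, P(X ≤ 4) = 0.5·0.589827 + 0.5·0.954083 = 0.771955.

0.7720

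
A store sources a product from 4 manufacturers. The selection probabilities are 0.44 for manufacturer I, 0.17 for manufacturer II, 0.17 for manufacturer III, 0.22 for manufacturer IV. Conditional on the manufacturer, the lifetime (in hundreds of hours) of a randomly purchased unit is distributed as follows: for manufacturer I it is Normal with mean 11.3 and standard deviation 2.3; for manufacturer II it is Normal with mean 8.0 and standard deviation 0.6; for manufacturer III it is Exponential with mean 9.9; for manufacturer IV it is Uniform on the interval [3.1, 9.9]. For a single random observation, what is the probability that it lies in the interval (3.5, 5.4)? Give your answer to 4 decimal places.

Conditional on each manufacturer, P(3.5 < X < 5.4): I: 0.00480775; II: 7.34342e-06; III: 0.122623; IV: 0.279412.
By total probability, P(3.5 < X < 5.4) = 0.44·0.00480775 + 0.17·7.34342e-06 + 0.17·0.122623 + 0.22·0.279412 = 0.0844331.

0.0844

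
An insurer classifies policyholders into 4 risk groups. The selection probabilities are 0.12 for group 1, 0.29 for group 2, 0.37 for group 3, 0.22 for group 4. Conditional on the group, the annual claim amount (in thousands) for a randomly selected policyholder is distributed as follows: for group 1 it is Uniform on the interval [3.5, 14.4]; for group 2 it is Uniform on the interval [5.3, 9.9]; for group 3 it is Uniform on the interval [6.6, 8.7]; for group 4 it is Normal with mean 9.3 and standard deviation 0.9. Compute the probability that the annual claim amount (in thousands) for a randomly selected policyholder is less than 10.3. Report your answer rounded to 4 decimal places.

0.9255

Conditional on each group, P(X < 10.3): 1: 0.623853; 2: 1; 3: 1; 4: 0.86674.
By total probability, P(X < 10.3) = 0.12·0.623853 + 0.29·1 + 0.37·1 + 0.22·0.86674 = 0.925545.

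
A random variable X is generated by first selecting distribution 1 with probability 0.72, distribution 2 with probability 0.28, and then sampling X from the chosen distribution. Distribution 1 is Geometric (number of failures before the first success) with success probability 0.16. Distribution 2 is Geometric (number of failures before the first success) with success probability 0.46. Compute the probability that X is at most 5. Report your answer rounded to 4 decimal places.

0.7401

Conditional on each component, P(X ≤ 5): 1: 0.648702; 2: 0.975205.
By total probability, P(X ≤ 5) = 0.72·0.648702 + 0.28·0.975205 = 0.740123.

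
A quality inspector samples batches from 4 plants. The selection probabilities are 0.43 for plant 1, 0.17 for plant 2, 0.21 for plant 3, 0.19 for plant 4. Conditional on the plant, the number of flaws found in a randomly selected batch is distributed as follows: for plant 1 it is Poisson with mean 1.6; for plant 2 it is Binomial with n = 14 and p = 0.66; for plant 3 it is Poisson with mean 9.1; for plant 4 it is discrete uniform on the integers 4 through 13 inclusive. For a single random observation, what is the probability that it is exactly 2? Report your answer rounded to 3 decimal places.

Conditional on each plant, P(X = 2): 1: 0.258428; 2: 9.45968e-05; 3: 0.00462352; 4: 0.
By total probability, P(X = 2) = 0.43·0.258428 + 0.17·9.45968e-05 + 0.21·0.00462352 + 0.19·0 = 0.112111.

0.112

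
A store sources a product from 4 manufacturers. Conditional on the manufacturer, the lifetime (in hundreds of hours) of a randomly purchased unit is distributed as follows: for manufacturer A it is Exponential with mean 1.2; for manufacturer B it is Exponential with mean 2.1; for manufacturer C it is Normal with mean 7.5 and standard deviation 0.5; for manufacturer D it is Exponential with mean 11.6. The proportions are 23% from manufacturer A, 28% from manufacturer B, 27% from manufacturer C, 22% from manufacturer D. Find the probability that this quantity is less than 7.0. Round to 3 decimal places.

Conditional on each manufacturer, P(X < 7.0): A: 0.997072; B: 0.964326; C: 0.158655; D: 0.453078.
By total probability, P(X < 7.0) = 0.23·0.997072 + 0.28·0.964326 + 0.27·0.158655 + 0.22·0.453078 = 0.641852.

0.642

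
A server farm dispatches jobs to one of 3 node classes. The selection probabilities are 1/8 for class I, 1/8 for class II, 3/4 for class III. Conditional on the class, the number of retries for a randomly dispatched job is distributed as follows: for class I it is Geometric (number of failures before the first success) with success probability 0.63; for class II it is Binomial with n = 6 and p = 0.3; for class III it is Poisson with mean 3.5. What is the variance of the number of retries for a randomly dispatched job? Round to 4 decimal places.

Per component, I: μ=0.587302, E[X²]=1.27715; II: μ=1.8, E[X²]=4.5; III: μ=3.5, E[X²]=15.75.
E[X] = 0.125·0.587302 + 0.125·1.8 + 0.75·3.5 = 2.92341.
E[X²] = 0.125·1.27715 + 0.125·4.5 + 0.75·15.75 = 12.5346.
Var(X) = E[X²] − (E[X])² = 12.5346 − 8.54634 = 3.9883.

3.9883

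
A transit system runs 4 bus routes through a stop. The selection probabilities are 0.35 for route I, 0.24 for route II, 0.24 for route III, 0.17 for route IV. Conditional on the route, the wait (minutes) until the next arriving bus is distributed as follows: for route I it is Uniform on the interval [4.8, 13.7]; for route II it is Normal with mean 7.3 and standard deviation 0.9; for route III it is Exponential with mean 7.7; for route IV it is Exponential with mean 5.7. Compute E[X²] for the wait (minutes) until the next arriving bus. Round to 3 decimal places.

For each component E[X²] = Var + (mean)², giving I: 92.1633; II: 54.1; III: 118.58; IV: 64.98.
Overall E[X²] = 0.35·92.1633 + 0.24·54.1 + 0.24·118.58 + 0.17·64.98 = 84.747.

84.747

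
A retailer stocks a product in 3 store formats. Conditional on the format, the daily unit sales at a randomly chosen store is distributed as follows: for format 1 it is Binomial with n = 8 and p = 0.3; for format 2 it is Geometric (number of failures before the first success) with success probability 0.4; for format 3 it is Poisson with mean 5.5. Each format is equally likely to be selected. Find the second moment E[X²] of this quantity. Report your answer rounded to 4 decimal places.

For each component E[X²] = Var + (mean)², giving 1: 7.44; 2: 6; 3: 35.75.
Overall E[X²] = 0.333333·7.44 + 0.333333·6 + 0.333333·35.75 = 16.3967.

16.3967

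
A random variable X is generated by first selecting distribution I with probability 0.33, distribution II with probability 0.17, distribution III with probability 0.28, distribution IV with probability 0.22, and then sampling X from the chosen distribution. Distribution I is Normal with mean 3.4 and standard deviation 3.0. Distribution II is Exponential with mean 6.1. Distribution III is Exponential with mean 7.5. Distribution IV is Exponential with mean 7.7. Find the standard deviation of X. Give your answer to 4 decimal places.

6.4487

Per component, I: μ=3.4, E[X²]=20.56; II: μ=6.1, E[X²]=74.42; III: μ=7.5, E[X²]=112.5; IV: μ=7.7, E[X²]=118.58.
E[X] = 0.33·3.4 + 0.17·6.1 + 0.28·7.5 + 0.22·7.7 = 5.953.
E[X²] = 0.33·20.56 + 0.17·74.42 + 0.28·112.5 + 0.22·118.58 = 77.0238.
Var(X) = E[X²] − (E[X])² = 77.0238 − 35.4382 = 41.5856.
SD(X) = √41.5856 = 6.44869.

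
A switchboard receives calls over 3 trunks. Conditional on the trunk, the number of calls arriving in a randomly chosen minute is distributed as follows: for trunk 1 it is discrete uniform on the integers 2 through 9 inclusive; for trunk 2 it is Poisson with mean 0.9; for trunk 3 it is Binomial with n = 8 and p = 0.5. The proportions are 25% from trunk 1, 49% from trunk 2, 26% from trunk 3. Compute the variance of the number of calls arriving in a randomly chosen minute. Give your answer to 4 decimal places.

Per component, 1: μ=5.5, E[X²]=35.5; 2: μ=0.9, E[X²]=1.71; 3: μ=4, E[X²]=18.
E[X] = 0.25·5.5 + 0.49·0.9 + 0.26·4 = 2.856.
E[X²] = 0.25·35.5 + 0.49·1.71 + 0.26·18 = 14.3929.
Var(X) = E[X²] − (E[X])² = 14.3929 − 8.15674 = 6.23616.

6.2362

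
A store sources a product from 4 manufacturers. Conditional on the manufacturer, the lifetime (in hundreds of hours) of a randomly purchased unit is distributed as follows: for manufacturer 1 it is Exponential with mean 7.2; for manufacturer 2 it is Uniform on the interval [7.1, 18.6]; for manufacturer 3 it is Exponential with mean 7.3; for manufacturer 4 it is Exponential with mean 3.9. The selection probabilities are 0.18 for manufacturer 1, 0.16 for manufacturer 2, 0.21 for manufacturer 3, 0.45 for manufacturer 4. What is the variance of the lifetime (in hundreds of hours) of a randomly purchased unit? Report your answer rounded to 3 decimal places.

Per component, 1: μ=7.2, E[X²]=103.68; 2: μ=12.85, E[X²]=176.143; 3: μ=7.3, E[X²]=106.58; 4: μ=3.9, E[X²]=30.42.
E[X] = 0.18·7.2 + 0.16·12.85 + 0.21·7.3 + 0.45·3.9 = 6.64.
E[X²] = 0.18·103.68 + 0.16·176.143 + 0.21·106.58 + 0.45·30.42 = 82.9161.
Var(X) = E[X²] − (E[X])² = 82.9161 − 44.0896 = 38.8265.

38.827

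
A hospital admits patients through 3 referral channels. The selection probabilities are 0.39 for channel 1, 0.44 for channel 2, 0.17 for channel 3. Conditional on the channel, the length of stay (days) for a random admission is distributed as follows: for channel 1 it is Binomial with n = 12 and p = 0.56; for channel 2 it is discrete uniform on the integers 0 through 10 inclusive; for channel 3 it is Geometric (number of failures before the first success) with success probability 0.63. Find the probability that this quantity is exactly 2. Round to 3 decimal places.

Conditional on each channel, P(X = 2): 1: 0.0056292; 2: 0.0909091; 3: 0.086247.
By total probability, P(X = 2) = 0.39·0.0056292 + 0.44·0.0909091 + 0.17·0.086247 = 0.0568574.

0.057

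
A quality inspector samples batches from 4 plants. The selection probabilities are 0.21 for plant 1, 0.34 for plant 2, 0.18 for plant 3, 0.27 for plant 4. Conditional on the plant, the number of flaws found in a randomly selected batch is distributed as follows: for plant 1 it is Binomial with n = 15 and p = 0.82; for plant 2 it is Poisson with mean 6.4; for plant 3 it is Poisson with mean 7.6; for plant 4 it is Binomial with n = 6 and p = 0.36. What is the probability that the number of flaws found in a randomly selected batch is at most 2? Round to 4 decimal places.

Conditional on each plant, P(X ≤ 2): 1: 1.51692e-08; 2: 0.0463242; 3: 0.0187569; 4: 0.626797.
By total probability, P(X ≤ 2) = 0.21·1.51692e-08 + 0.34·0.0463242 + 0.18·0.0187569 + 0.27·0.626797 = 0.188362.

0.1884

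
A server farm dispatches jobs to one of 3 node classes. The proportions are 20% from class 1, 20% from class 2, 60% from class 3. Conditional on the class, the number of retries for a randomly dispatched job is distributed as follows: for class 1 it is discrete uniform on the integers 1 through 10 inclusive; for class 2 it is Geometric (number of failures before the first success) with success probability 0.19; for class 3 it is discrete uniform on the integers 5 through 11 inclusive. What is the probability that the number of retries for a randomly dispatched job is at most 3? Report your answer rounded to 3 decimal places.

0.174

Conditional on each class, P(X ≤ 3): 1: 0.3; 2: 0.569533; 3: 0.
By total probability, P(X ≤ 3) = 0.2·0.3 + 0.2·0.569533 + 0.6·0 = 0.173907.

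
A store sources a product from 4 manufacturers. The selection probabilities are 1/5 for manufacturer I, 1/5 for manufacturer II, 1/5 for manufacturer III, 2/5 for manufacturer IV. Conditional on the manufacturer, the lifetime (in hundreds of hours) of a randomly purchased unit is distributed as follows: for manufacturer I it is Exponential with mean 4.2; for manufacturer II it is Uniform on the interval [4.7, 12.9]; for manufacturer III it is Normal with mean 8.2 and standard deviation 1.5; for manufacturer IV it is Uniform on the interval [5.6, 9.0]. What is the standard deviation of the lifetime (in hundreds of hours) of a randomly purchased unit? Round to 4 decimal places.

Per component, I: μ=4.2, E[X²]=35.28; II: μ=8.8, E[X²]=83.0433; III: μ=8.2, E[X²]=69.49; IV: μ=7.3, E[X²]=54.2533.
E[X] = 0.2·4.2 + 0.2·8.8 + 0.2·8.2 + 0.4·7.3 = 7.16.
E[X²] = 0.2·35.28 + 0.2·83.0433 + 0.2·69.49 + 0.4·54.2533 = 59.264.
Var(X) = E[X²] − (E[X])² = 59.264 − 51.2656 = 7.9984.
SD(X) = √7.9984 = 2.82814.

2.8281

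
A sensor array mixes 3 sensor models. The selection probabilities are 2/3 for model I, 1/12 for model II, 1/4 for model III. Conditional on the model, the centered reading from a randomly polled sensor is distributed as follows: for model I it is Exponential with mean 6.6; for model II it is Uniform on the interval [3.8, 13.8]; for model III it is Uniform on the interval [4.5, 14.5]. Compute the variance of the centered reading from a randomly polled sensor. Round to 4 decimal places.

33.4985

Per component, I: μ=6.6, E[X²]=87.12; II: μ=8.8, E[X²]=85.7733; III: μ=9.5, E[X²]=98.5833.
E[X] = 0.666667·6.6 + 0.0833333·8.8 + 0.25·9.5 = 7.50833.
E[X²] = 0.666667·87.12 + 0.0833333·85.7733 + 0.25·98.5833 = 89.8736.
Var(X) = E[X²] − (E[X])² = 89.8736 − 56.3751 = 33.4985.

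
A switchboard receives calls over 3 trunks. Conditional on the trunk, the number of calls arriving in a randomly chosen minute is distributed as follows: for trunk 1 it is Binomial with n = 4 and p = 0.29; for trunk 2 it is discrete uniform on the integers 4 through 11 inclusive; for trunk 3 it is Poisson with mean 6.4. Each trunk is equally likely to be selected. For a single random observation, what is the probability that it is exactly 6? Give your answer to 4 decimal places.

0.0945

Conditional on each trunk, P(X = 6): 1: 0; 2: 0.125; 3: 0.158585.
By total probability, P(X = 6) = 0.333333·0 + 0.333333·0.125 + 0.333333·0.158585 = 0.0945284.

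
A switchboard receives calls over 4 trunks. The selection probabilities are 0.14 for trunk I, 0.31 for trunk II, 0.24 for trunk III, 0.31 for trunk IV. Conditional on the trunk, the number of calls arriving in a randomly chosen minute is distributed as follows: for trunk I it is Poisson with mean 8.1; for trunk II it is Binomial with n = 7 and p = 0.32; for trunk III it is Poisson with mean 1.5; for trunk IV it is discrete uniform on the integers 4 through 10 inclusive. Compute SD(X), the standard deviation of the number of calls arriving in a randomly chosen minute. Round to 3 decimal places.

Per component, I: μ=8.1, E[X²]=73.71; II: μ=2.24, E[X²]=6.5408; III: μ=1.5, E[X²]=3.75; IV: μ=7, E[X²]=53.
E[X] = 0.14·8.1 + 0.31·2.24 + 0.24·1.5 + 0.31·7 = 4.3584.
E[X²] = 0.14·73.71 + 0.31·6.5408 + 0.24·3.75 + 0.31·53 = 29.677.
Var(X) = E[X²] − (E[X])² = 29.677 − 18.9957 = 10.6814.
SD(X) = √10.6814 = 3.26824.

3.268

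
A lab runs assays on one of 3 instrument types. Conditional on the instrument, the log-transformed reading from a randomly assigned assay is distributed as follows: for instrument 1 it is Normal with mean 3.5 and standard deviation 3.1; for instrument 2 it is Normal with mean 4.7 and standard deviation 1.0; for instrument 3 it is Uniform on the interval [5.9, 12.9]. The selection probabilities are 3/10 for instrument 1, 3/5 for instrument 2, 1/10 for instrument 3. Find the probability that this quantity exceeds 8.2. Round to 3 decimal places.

Conditional on each instrument, P(X > 8.2): 1: 0.0647434; 2: 0.000232629; 3: 0.671429.
By total probability, P(X > 8.2) = 0.3·0.0647434 + 0.6·0.000232629 + 0.1·0.671429 = 0.0867054.

0.087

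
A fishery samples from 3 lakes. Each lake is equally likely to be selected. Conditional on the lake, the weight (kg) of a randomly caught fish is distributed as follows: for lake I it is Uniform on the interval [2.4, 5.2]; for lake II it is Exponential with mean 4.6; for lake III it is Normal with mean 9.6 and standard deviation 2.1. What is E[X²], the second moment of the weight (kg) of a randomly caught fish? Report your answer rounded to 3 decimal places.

51.328

For each component E[X²] = Var + (mean)², giving I: 15.0933; II: 42.32; III: 96.57.
Overall E[X²] = 0.333333·15.0933 + 0.333333·42.32 + 0.333333·96.57 = 51.3278.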